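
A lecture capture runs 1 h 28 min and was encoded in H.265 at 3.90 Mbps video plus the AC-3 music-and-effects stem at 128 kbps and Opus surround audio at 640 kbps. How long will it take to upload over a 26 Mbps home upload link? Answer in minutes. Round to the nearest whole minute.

16 minutes

1 h 28 min = 88 min = 5280 s
Audio total: 128 + 640 = 768 kbps = 0.768 Mbps.
Total bitrate: 4.668 Mbps.
File: 4.668 Mbps × 5280 s = 24647.0 Mb.
At 26 Mbps: 24647.0 / 26 = 948.0 s ≈ 15.8 minutes.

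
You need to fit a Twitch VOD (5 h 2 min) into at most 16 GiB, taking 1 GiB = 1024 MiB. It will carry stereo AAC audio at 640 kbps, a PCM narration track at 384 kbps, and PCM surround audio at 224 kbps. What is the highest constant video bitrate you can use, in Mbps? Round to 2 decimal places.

Budget: 16 GiB = 137439.0 Mb.
5 h 2 min = 302 min = 18120 s
Total bitrate budget: 137439.0 Mb / 18120 s = 7.585 Mbps.
Audio total: 640 + 384 + 224 = 1248 kbps = 1.248 Mbps.
Video: 7.585 − 1.248 = 6.337 Mbps.

6.34 Mbps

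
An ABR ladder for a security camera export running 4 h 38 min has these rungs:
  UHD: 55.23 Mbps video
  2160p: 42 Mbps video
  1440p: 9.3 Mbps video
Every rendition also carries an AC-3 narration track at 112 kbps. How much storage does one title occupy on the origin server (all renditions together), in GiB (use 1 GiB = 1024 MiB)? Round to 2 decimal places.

207.51 GiB

4 h 38 min = 278 min = 16680 s
Audio: 112 kbps = 0.112 Mbps.
Sum of rendition bitrates: (55.23+0.112) + (42+0.112) + (9.3+0.112) = 106.866 Mbps.
× 16680 s = 1,782,525 Mb = 222,816 MB = 207.5 GiB.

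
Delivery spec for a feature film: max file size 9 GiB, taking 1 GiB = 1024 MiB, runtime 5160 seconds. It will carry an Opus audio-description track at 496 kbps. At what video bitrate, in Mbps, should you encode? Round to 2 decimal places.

Budget: 9 GiB = 77309.4 Mb.
Total bitrate budget: 77309.4 Mb / 5160 s = 14.982 Mbps.
Audio: 496 kbps = 0.496 Mbps.
Video: 14.982 − 0.496 = 14.486 Mbps.

14.49 Mbps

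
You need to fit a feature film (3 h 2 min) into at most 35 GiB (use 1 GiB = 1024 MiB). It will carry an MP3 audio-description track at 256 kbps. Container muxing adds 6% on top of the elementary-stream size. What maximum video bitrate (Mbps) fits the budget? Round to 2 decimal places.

Budget: 35 GiB = 300647.7 Mb.
Stream payload after overhead: 300647.7 / 1.06 = 283629.9 Mb.
3 h 2 min = 182 min = 10920 s
Total bitrate budget: 283629.9 Mb / 10920 s = 25.973 Mbps.
Audio: 256 kbps = 0.256 Mbps.
Video: 25.973 − 0.256 = 25.717 Mbps.

25.72 Mbps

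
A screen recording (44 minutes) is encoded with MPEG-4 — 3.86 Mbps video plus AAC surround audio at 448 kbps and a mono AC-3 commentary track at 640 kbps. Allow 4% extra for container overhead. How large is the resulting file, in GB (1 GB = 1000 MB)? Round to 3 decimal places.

1.698 GB

44 min = 2640 s
Audio total: 448 + 640 = 1088 kbps = 1.088 Mbps.
Total bitrate: 3.86 + 1.088 = 4.948 Mbps.
Stream data: 4.948 Mbps × 2640 s = 13062.7 Mb.
With 4% container overhead: ×1.04.
13,585 Mb ÷ 8 = 1,698 MB → 1.698 GB.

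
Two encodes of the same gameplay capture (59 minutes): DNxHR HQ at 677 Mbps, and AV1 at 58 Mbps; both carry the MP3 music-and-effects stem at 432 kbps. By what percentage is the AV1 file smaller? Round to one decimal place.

59 min = 3540 s
Audio: 432 kbps = 0.432 Mbps.
DNxHR HQ: 677.432 Mbps × 3540 s = 2398109.3 Mb = 299.764 GB.
AV1: 58.432 Mbps × 3540 s = 206849.3 Mb = 25.856 GB.
Reduction: (1 − 25.856/299.764) × 100 = 91.37%.

91.4%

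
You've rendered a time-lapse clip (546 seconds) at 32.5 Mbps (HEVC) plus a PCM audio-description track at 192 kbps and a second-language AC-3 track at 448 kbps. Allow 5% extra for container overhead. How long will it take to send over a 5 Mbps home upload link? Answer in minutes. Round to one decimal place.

63.3 minutes

Audio total: 192 + 448 = 640 kbps = 0.640 Mbps.
Total bitrate: 33.140 Mbps.
File: 33.140 Mbps × 546 s = 18094.4 Mb.
With 5% container overhead: ×1.05. → 18999.2 Mb.
At 5 Mbps: 18999.2 / 5 = 3799.8 s ≈ 63.3 minutes.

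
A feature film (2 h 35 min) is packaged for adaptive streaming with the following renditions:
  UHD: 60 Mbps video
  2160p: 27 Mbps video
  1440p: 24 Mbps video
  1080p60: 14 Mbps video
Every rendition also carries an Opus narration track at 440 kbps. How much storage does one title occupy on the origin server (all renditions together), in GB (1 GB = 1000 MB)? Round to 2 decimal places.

2 h 35 min = 155 min = 9300 s
Audio: 440 kbps = 0.440 Mbps.
Sum of rendition bitrates: (60+0.440) + (27+0.440) + (24+0.440) + (14+0.440) = 126.760 Mbps.
× 9300 s = 1,178,868 Mb = 147,358 MB = 147.4 GB.

147.36 GB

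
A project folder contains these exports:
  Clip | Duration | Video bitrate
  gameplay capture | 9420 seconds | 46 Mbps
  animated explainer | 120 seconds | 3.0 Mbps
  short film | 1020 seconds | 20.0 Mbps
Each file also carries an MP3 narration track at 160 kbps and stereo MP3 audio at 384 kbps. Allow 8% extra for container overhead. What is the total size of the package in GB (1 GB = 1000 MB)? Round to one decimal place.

Audio total: 160 + 384 = 544 kbps = 0.544 Mbps.
gameplay capture: 46.544 Mbps × 9420 s × 1.08 = 473520.0 Mb
animated explainer: 3.544 Mbps × 120 s × 1.08 = 459.3 Mb
short film: 20.544 Mbps × 1020 s × 1.08 = 22631.3 Mb
Total: 496610.6 Mb = 62076.3 MB.
= 62.08 GB.

62.1 GB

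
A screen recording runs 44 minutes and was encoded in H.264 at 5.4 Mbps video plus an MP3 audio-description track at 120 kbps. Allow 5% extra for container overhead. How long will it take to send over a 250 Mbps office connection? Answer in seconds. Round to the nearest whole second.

44 min = 2640 s
Audio: 120 kbps = 0.120 Mbps.
Total bitrate: 5.520 Mbps.
File: 5.520 Mbps × 2640 s = 14572.8 Mb.
With 5% container overhead: ×1.05. → 15301.4 Mb.
At 250 Mbps: 15301.4 / 250 = 61.2 s ≈ 61.2 seconds.

61 seconds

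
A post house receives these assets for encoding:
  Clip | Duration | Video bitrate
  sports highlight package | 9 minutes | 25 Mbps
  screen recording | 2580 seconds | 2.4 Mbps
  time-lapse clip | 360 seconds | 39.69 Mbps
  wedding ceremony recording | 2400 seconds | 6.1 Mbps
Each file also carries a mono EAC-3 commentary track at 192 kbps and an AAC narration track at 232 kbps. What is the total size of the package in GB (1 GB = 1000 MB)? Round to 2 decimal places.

6.39 GB

Audio total: 192 + 232 = 424 kbps = 0.424 Mbps.
sports highlight package: 25.424 Mbps × 540 s = 13729.0 Mb
screen recording: 2.824 Mbps × 2580 s = 7285.9 Mb
time-lapse clip: 40.114 Mbps × 360 s = 14441.0 Mb
wedding ceremony recording: 6.524 Mbps × 2400 s = 15657.6 Mb
Total: 51113.5 Mb = 6389.2 MB.
= 6.389 GB.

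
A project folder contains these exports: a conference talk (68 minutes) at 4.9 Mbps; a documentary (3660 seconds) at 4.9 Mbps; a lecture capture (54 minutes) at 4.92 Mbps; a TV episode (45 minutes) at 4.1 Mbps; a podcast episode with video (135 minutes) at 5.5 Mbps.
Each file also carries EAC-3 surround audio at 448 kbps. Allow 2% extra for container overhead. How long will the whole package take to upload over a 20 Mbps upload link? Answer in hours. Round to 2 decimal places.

Audio: 448 kbps = 0.448 Mbps.
conference talk: 5.348 Mbps × 4080 s × 1.02 = 22256.2 Mb
documentary: 5.348 Mbps × 3660 s × 1.02 = 19965.2 Mb
lecture capture: 5.368 Mbps × 3240 s × 1.02 = 17740.2 Mb
TV episode: 4.548 Mbps × 2700 s × 1.02 = 12525.2 Mb
podcast episode with video: 5.948 Mbps × 8100 s × 1.02 = 49142.4 Mb
Total: 121629.1 Mb = 15203.6 MB.
At 20 Mbps: 121629.1 / 20 = 6081 s ≈ 1.69 hours.

1.69 hours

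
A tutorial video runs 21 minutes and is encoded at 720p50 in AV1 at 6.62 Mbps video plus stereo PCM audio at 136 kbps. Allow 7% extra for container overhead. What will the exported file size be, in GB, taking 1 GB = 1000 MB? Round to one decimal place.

1.1 GB

21 min = 1260 s
Audio: 136 kbps = 0.136 Mbps.
Total bitrate: 6.62 + 0.136 = 6.756 Mbps.
Stream data: 6.756 Mbps × 1260 s = 8512.6 Mb.
With 7% container overhead: ×1.07.
9,108 Mb ÷ 8 = 1,139 MB → 1.139 GB.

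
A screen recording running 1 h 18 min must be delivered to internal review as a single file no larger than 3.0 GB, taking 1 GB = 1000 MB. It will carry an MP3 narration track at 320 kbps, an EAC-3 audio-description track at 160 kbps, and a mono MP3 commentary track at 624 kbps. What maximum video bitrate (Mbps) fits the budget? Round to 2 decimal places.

4.02 Mbps

Budget: 3.0 GB = 24000.0 Mb.
1 h 18 min = 78 min = 4680 s
Total bitrate budget: 24000.0 Mb / 4680 s = 5.128 Mbps.
Audio total: 320 + 160 + 624 = 1104 kbps = 1.104 Mbps.
Video: 5.128 − 1.104 = 4.024 Mbps.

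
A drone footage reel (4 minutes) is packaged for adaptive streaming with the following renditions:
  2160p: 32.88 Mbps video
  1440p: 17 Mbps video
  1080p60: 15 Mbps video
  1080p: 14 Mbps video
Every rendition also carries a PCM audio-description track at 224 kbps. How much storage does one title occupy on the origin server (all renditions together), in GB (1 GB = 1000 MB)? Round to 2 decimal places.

2.39 GB

4 min = 240 s
Audio: 224 kbps = 0.224 Mbps.
Sum of rendition bitrates: (32.88+0.224) + (17+0.224) + (15+0.224) + (14+0.224) = 79.776 Mbps.
× 240 s = 19,146 Mb = 2,393 MB = 2.393 GB.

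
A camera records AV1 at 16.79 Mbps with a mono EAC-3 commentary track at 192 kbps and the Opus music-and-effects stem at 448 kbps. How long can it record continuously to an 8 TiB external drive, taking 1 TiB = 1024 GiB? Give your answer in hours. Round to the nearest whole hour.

Audio total: 192 + 448 = 640 kbps = 0.640 Mbps.
Total bitrate: 16.79 + 0.640 = 17.430 Mbps.
Capacity: 8 TiB = 70,368,744 Mb.
Recording time: 70,368,744 / 17.430 = 4,037,220 s ≈ 1,121 hours.

1121 hours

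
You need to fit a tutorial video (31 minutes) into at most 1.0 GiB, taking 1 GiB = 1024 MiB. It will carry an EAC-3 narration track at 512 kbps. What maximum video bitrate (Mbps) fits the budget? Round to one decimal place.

4.1 Mbps

Budget: 1.0 GiB = 8589.9 Mb.
31 min = 1860 s
Total bitrate budget: 8589.9 Mb / 1860 s = 4.618 Mbps.
Audio: 512 kbps = 0.512 Mbps.
Video: 4.618 − 0.512 = 4.106 Mbps.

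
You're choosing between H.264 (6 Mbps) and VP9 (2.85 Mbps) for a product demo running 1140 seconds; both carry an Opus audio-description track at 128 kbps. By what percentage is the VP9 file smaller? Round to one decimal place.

51.4%

Audio: 128 kbps = 0.128 Mbps.
H.264: 6.128 Mbps × 1140 s = 6985.9 Mb = 0.873 GB.
VP9: 2.978 Mbps × 1140 s = 3394.9 Mb = 0.424 GB.
Reduction: (1 − 0.424/0.873) × 100 = 51.40%.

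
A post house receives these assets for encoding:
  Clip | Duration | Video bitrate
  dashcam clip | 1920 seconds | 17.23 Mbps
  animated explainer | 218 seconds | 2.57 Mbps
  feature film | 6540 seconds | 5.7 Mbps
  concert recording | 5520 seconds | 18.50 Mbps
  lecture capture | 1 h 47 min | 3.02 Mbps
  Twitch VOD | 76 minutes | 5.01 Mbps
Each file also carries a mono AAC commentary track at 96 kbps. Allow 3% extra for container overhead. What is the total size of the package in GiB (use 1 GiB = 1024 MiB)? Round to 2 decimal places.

Audio: 96 kbps = 0.096 Mbps.
dashcam clip: 17.326 Mbps × 1920 s × 1.03 = 34263.9 Mb
animated explainer: 2.666 Mbps × 218 s × 1.03 = 598.6 Mb
feature film: 5.796 Mbps × 6540 s × 1.03 = 39043.0 Mb
concert recording: 18.596 Mbps × 5520 s × 1.03 = 105729.4 Mb
lecture capture: 3.116 Mbps × 6420 s × 1.03 = 20604.9 Mb
Twitch VOD: 5.106 Mbps × 4560 s × 1.03 = 23981.9 Mb
Total: 224221.7 Mb = 28027.7 MB.
= 26.10 GiB.

26.10 GiB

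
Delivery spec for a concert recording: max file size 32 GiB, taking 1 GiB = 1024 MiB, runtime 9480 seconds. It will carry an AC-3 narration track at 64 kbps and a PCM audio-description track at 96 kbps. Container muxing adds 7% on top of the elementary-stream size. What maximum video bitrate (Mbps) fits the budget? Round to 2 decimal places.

26.94 Mbps

Budget: 32 GiB = 274877.9 Mb.
Stream payload after overhead: 274877.9 / 1.07 = 256895.2 Mb.
Total bitrate budget: 256895.2 Mb / 9480 s = 27.099 Mbps.
Audio total: 64 + 96 = 160 kbps = 0.160 Mbps.
Video: 27.099 − 0.160 = 26.939 Mbps.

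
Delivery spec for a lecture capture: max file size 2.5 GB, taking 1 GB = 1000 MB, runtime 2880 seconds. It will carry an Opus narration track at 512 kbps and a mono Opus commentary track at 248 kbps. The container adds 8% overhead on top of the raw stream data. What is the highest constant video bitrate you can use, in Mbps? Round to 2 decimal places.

Budget: 2.5 GB = 20000.0 Mb.
Stream payload after overhead: 20000.0 / 1.08 = 18518.5 Mb.
Total bitrate budget: 18518.5 Mb / 2880 s = 6.430 Mbps.
Audio total: 512 + 248 = 760 kbps = 0.760 Mbps.
Video: 6.430 − 0.760 = 5.670 Mbps.

5.67 Mbps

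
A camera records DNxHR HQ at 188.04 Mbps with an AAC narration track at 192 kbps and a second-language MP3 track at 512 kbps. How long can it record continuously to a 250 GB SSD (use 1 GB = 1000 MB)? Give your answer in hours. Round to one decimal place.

2.9 hours

Audio total: 192 + 512 = 704 kbps = 0.704 Mbps.
Total bitrate: 188.04 + 0.704 = 188.744 Mbps.
Capacity: 250 GB = 2,000,000 Mb.
Recording time: 2,000,000 / 188.744 = 10,596 s ≈ 2.94 hours.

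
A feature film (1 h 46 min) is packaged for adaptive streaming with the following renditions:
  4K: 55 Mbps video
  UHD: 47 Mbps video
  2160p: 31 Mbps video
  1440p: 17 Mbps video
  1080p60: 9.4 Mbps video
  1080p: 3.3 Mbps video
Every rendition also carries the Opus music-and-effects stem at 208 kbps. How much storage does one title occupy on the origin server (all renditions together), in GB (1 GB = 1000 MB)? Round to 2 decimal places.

1 h 46 min = 106 min = 6360 s
Audio: 208 kbps = 0.208 Mbps.
Sum of rendition bitrates: (55+0.208) + (47+0.208) + (31+0.208) + (17+0.208) + (9.4+0.208) + (3.3+0.208) = 163.948 Mbps.
× 6360 s = 1,042,709 Mb = 130,339 MB = 130.3 GB.

130.34 GB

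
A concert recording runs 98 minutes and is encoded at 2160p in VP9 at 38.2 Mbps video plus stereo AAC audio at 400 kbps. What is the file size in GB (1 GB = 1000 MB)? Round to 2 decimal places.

28.37 GB

98 min = 5880 s
Audio: 400 kbps = 0.400 Mbps.
Total bitrate: 38.2 + 0.400 = 38.600 Mbps.
Stream data: 38.600 Mbps × 5880 s = 226968.0 Mb.
226,968 Mb ÷ 8 = 28,371 MB → 28.37 GB.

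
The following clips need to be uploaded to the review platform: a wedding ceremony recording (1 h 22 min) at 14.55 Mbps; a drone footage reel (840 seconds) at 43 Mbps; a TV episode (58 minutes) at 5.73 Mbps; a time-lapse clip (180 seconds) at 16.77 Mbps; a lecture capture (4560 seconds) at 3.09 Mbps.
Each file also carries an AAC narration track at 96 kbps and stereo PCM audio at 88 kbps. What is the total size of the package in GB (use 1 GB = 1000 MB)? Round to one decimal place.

Audio total: 96 + 88 = 184 kbps = 0.184 Mbps.
wedding ceremony recording: 14.734 Mbps × 4920 s = 72491.3 Mb
drone footage reel: 43.184 Mbps × 840 s = 36274.6 Mb
TV episode: 5.914 Mbps × 3480 s = 20580.7 Mb
time-lapse clip: 16.954 Mbps × 180 s = 3051.7 Mb
lecture capture: 3.274 Mbps × 4560 s = 14929.4 Mb
Total: 147327.7 Mb = 18416.0 MB.
= 18.42 GB.

18.4 GB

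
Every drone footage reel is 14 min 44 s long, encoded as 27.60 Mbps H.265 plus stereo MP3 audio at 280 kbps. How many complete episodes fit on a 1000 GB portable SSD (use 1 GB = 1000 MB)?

324

14 min 44 s = 884 s
Audio: 280 kbps = 0.280 Mbps.
Total bitrate: 27.880 Mbps.
Per item: 27.880 Mbps × 884 s = 24,646 Mb = 3,081 MB.
Capacity: 1000 GB = 8,000,000 Mb; 324.60 items → 324 complete.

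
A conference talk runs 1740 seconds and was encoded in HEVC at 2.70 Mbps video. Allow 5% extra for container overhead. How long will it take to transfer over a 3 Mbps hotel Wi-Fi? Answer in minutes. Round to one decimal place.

File: 2.700 Mbps × 1740 s = 4698.0 Mb.
With 5% container overhead: ×1.05. → 4932.9 Mb.
At 3 Mbps: 4932.9 / 3 = 1644.3 s ≈ 27.4 minutes.

27.4 minutes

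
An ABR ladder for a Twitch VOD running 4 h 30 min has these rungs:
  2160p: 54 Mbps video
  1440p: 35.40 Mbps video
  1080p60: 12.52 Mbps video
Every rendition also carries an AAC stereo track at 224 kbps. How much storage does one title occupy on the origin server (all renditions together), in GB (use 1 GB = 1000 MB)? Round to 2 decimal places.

207.75 GB

4 h 30 min = 270 min = 16200 s
Audio: 224 kbps = 0.224 Mbps.
Sum of rendition bitrates: (54+0.224) + (35.40+0.224) + (12.52+0.224) = 102.592 Mbps.
× 16200 s = 1,661,990 Mb = 207,749 MB = 207.7 GB.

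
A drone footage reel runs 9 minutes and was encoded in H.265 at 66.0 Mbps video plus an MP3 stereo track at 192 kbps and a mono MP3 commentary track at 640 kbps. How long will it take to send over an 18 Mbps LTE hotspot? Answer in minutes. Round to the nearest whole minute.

33 minutes

9 min = 540 s
Audio total: 192 + 640 = 832 kbps = 0.832 Mbps.
Total bitrate: 66.832 Mbps.
File: 66.832 Mbps × 540 s = 36089.3 Mb.
At 18 Mbps: 36089.3 / 18 = 2005.0 s ≈ 33.4 minutes.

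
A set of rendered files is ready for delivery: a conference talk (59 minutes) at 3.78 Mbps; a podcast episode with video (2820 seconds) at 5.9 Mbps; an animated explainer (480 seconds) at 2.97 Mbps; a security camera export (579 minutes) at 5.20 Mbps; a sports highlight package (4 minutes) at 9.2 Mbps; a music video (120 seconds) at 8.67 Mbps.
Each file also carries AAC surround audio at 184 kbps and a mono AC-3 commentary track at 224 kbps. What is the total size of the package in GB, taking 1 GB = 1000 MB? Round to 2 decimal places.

29.06 GB

Audio total: 184 + 224 = 408 kbps = 0.408 Mbps.
conference talk: 4.188 Mbps × 3540 s = 14825.5 Mb
podcast episode with video: 6.308 Mbps × 2820 s = 17788.6 Mb
animated explainer: 3.378 Mbps × 480 s = 1621.4 Mb
security camera export: 5.608 Mbps × 34740 s = 194821.9 Mb
sports highlight package: 9.608 Mbps × 240 s = 2305.9 Mb
music video: 9.078 Mbps × 120 s = 1089.4 Mb
Total: 232452.7 Mb = 29056.6 MB.
= 29.06 GB.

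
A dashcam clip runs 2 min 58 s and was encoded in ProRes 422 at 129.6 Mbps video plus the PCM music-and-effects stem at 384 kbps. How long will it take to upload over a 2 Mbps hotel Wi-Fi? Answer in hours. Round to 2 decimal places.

3.21 hours

2 min 58 s = 178 s
Audio: 384 kbps = 0.384 Mbps.
Total bitrate: 129.984 Mbps.
File: 129.984 Mbps × 178 s = 23137.2 Mb.
At 2 Mbps: 23137.2 / 2 = 11568.6 s ≈ 3.21 hours.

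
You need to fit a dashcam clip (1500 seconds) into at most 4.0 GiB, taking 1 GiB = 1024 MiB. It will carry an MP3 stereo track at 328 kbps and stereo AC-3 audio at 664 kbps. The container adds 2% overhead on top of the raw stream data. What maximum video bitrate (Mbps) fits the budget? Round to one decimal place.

Budget: 4.0 GiB = 34359.7 Mb.
Stream payload after overhead: 34359.7 / 1.02 = 33686.0 Mb.
Total bitrate budget: 33686.0 Mb / 1500 s = 22.457 Mbps.
Audio total: 328 + 664 = 992 kbps = 0.992 Mbps.
Video: 22.457 − 0.992 = 21.465 Mbps.

21.5 Mbps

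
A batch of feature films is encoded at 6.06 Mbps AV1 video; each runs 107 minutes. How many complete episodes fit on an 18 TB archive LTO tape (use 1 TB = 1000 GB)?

107 min = 6420 s
Per item: 6.060 Mbps × 6420 s = 38,905 Mb = 4,863 MB.
Capacity: 18 TB = 144,000,000 Mb; 3701.30 items → 3701 complete.

3701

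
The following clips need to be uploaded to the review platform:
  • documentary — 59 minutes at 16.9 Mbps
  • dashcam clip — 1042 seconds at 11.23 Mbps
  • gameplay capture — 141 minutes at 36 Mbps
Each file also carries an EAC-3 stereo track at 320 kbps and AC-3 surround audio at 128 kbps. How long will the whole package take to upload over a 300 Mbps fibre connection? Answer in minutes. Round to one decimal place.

Audio total: 320 + 128 = 448 kbps = 0.448 Mbps.
documentary: 17.348 Mbps × 3540 s = 61411.9 Mb
dashcam clip: 11.678 Mbps × 1042 s = 12168.5 Mb
gameplay capture: 36.448 Mbps × 8460 s = 308350.1 Mb
Total: 381930.5 Mb = 47741.3 MB.
At 300 Mbps: 381930.5 / 300 = 1273 s ≈ 21.2 minutes.

21.2 minutes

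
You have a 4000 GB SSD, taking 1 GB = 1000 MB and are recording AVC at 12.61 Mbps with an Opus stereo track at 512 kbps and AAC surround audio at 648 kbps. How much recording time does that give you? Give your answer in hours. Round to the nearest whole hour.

Audio total: 512 + 648 = 1160 kbps = 1.160 Mbps.
Total bitrate: 12.61 + 1.160 = 13.770 Mbps.
Capacity: 4000 GB = 32,000,000 Mb.
Recording time: 32,000,000 / 13.770 = 2,323,893 s ≈ 646 hours.

646 hours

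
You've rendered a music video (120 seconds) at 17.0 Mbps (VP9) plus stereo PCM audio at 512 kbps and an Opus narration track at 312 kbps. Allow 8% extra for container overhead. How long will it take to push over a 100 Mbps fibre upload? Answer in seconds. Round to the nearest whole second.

Audio total: 512 + 312 = 824 kbps = 0.824 Mbps.
Total bitrate: 17.824 Mbps.
File: 17.824 Mbps × 120 s = 2138.9 Mb.
With 8% container overhead: ×1.08. → 2310.0 Mb.
At 100 Mbps: 2310.0 / 100 = 23.1 s ≈ 23.1 seconds.

23 seconds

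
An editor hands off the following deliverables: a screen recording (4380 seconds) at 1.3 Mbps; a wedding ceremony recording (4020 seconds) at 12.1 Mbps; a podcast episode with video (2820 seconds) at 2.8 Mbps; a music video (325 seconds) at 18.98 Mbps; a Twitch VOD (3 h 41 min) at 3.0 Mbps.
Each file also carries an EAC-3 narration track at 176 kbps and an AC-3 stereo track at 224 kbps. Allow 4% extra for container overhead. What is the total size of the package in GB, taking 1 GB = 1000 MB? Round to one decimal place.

Audio total: 176 + 224 = 400 kbps = 0.400 Mbps.
screen recording: 1.700 Mbps × 4380 s × 1.04 = 7743.8 Mb
wedding ceremony recording: 12.500 Mbps × 4020 s × 1.04 = 52260.0 Mb
podcast episode with video: 3.200 Mbps × 2820 s × 1.04 = 9385.0 Mb
music video: 19.380 Mbps × 325 s × 1.04 = 6550.4 Mb
Twitch VOD: 3.400 Mbps × 13260 s × 1.04 = 46887.4 Mb
Total: 122826.6 Mb = 15353.3 MB.
= 15.35 GB.

15.4 GB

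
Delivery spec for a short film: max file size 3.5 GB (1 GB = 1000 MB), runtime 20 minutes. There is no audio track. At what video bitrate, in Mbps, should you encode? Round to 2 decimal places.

Budget: 3.5 GB = 28000.0 Mb.
20 min = 1200 s
Total bitrate budget: 28000.0 Mb / 1200 s = 23.333 Mbps.

23.33 Mbps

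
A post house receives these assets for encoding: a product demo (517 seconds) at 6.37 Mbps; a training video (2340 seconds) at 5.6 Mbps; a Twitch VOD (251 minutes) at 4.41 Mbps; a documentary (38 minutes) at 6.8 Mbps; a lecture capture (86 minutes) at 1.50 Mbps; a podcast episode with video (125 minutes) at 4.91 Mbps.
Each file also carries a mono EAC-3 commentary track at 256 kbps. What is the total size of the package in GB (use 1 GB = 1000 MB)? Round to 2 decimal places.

18.91 GB

Audio: 256 kbps = 0.256 Mbps.
product demo: 6.626 Mbps × 517 s = 3425.6 Mb
training video: 5.856 Mbps × 2340 s = 13703.0 Mb
Twitch VOD: 4.666 Mbps × 15060 s = 70270.0 Mb
documentary: 7.056 Mbps × 2280 s = 16087.7 Mb
lecture capture: 1.756 Mbps × 5160 s = 9061.0 Mb
podcast episode with video: 5.166 Mbps × 7500 s = 38745.0 Mb
Total: 151292.3 Mb = 18911.5 MB.
= 18.91 GB.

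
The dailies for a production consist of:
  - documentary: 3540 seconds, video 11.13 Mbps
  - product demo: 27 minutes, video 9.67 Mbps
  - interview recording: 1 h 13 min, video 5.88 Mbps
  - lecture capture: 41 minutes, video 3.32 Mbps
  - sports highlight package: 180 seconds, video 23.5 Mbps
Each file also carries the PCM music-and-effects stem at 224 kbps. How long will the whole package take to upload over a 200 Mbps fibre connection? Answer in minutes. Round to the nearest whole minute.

8 minutes

Audio: 224 kbps = 0.224 Mbps.
documentary: 11.354 Mbps × 3540 s = 40193.2 Mb
product demo: 9.894 Mbps × 1620 s = 16028.3 Mb
interview recording: 6.104 Mbps × 4380 s = 26735.5 Mb
lecture capture: 3.544 Mbps × 2460 s = 8718.2 Mb
sports highlight package: 23.724 Mbps × 180 s = 4270.3 Mb
Total: 95945.5 Mb = 11993.2 MB.
At 200 Mbps: 95945.5 / 200 = 480 s ≈ 8 minutes.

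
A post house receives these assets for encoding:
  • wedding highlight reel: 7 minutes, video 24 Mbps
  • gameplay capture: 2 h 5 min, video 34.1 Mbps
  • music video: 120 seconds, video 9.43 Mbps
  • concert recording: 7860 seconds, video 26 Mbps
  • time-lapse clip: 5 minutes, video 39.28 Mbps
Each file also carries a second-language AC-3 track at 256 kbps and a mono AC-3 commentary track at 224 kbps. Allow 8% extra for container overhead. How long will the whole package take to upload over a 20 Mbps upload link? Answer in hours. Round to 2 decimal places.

7.36 hours

Audio total: 256 + 224 = 480 kbps = 0.480 Mbps.
wedding highlight reel: 24.480 Mbps × 420 s × 1.08 = 11104.1 Mb
gameplay capture: 34.580 Mbps × 7500 s × 1.08 = 280098.0 Mb
music video: 9.910 Mbps × 120 s × 1.08 = 1284.3 Mb
concert recording: 26.480 Mbps × 7860 s × 1.08 = 224783.4 Mb
time-lapse clip: 39.760 Mbps × 300 s × 1.08 = 12882.2 Mb
Total: 530152.1 Mb = 66269.0 MB.
At 20 Mbps: 530152.1 / 20 = 26508 s ≈ 7.36 hours.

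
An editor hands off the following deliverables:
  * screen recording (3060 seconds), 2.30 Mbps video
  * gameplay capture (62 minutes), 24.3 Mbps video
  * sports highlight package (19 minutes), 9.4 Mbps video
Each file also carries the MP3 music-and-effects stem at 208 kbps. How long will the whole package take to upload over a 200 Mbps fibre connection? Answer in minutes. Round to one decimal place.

Audio: 208 kbps = 0.208 Mbps.
screen recording: 2.508 Mbps × 3060 s = 7674.5 Mb
gameplay capture: 24.508 Mbps × 3720 s = 91169.8 Mb
sports highlight package: 9.608 Mbps × 1140 s = 10953.1 Mb
Total: 109797.4 Mb = 13724.7 MB.
At 200 Mbps: 109797.4 / 200 = 549 s ≈ 9.15 minutes.

9.1 minutes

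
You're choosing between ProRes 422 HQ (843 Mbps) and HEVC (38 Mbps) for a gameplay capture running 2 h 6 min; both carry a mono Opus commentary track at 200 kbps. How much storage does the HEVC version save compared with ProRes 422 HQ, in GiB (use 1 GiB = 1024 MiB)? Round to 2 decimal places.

2 h 6 min = 126 min = 7560 s
Audio: 200 kbps = 0.200 Mbps.
ProRes 422 HQ: 843.200 Mbps × 7560 s = 6374592.0 Mb = 742.100 GiB.
HEVC: 38.200 Mbps × 7560 s = 288792.0 Mb = 33.620 GiB.
Saving: 742.100 − 33.620 = 708.480 GiB.

708.48 GiB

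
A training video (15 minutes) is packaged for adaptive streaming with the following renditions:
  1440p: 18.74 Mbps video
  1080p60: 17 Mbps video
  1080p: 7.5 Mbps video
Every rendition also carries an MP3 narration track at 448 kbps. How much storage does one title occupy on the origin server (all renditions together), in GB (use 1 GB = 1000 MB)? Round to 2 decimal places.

5.02 GB

15 min = 900 s
Audio: 448 kbps = 0.448 Mbps.
Sum of rendition bitrates: (18.74+0.448) + (17+0.448) + (7.5+0.448) = 44.584 Mbps.
× 900 s = 40,126 Mb = 5,016 MB = 5.016 GB.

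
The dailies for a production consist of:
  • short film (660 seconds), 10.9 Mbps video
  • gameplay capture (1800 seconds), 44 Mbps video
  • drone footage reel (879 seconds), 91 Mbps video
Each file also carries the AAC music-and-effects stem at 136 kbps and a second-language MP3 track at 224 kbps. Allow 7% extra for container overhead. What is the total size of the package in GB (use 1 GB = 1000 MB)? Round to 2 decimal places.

22.41 GB

Audio total: 136 + 224 = 360 kbps = 0.360 Mbps.
short film: 11.260 Mbps × 660 s × 1.07 = 7951.8 Mb
gameplay capture: 44.360 Mbps × 1800 s × 1.07 = 85437.4 Mb
drone footage reel: 91.360 Mbps × 879 s × 1.07 = 85926.8 Mb
Total: 179316.0 Mb = 22414.5 MB.
= 22.41 GB.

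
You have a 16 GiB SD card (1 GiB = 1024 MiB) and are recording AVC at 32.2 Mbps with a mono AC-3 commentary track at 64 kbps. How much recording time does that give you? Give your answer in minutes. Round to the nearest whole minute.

Audio: 64 kbps = 0.064 Mbps.
Total bitrate: 32.2 + 0.064 = 32.264 Mbps.
Capacity: 16 GiB = 137,439 Mb.
Recording time: 137,439 / 32.264 = 4,260 s ≈ 71.0 minutes.

71 minutes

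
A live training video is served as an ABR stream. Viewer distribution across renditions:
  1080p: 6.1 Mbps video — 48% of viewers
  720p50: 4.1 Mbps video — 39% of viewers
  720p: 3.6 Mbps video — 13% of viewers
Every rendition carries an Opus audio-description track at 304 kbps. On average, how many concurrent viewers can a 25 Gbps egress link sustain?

4717

Audio: 304 kbps = 0.304 Mbps.
Average per-viewer bitrate: 0.48×6.404 + 0.39×4.404 + 0.13×3.904 = 5.299 Mbps.
25 Gbps = 25,000 Mbps; 25,000 / 5.299 = 4717.87 → 4717.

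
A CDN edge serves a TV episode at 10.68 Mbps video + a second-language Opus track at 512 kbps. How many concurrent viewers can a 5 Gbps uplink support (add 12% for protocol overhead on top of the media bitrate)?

Audio: 512 kbps = 0.512 Mbps.
Per-viewer media rate: 11.192 Mbps.
On the wire with 12% overhead: 12.535 Mbps.
5 Gbps = 5,000 Mbps; 5,000 / 12.535 = 398.88 → 398 viewers.

398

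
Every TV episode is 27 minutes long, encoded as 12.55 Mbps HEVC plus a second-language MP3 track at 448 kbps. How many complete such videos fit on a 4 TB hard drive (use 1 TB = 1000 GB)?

1519

27 min = 1620 s
Audio: 448 kbps = 0.448 Mbps.
Total bitrate: 12.998 Mbps.
Per item: 12.998 Mbps × 1620 s = 21,057 Mb = 2,632 MB.
Capacity: 4 TB = 32,000,000 Mb; 1519.70 items → 1519 complete.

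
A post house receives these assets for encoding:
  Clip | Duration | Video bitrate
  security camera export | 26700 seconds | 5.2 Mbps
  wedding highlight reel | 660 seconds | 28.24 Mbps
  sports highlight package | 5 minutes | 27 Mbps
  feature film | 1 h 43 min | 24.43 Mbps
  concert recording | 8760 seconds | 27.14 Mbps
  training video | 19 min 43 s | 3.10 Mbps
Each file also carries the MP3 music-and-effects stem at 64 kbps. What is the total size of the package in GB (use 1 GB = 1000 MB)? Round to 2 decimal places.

70.10 GB

Audio: 64 kbps = 0.064 Mbps.
security camera export: 5.264 Mbps × 26700 s = 140548.8 Mb
wedding highlight reel: 28.304 Mbps × 660 s = 18680.6 Mb
sports highlight package: 27.064 Mbps × 300 s = 8119.2 Mb
feature film: 24.494 Mbps × 6180 s = 151372.9 Mb
concert recording: 27.204 Mbps × 8760 s = 238307.0 Mb
training video: 3.164 Mbps × 1183 s = 3743.0 Mb
Total: 560771.6 Mb = 70096.5 MB.
= 70.10 GB.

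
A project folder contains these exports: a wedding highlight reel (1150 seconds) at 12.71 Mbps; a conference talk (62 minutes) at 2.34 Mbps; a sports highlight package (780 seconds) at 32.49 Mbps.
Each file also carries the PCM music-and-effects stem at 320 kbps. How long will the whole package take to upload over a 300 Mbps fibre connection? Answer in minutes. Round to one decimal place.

Audio: 320 kbps = 0.320 Mbps.
wedding highlight reel: 13.030 Mbps × 1150 s = 14984.5 Mb
conference talk: 2.660 Mbps × 3720 s = 9895.2 Mb
sports highlight package: 32.810 Mbps × 780 s = 25591.8 Mb
Total: 50471.5 Mb = 6308.9 MB.
At 300 Mbps: 50471.5 / 300 = 168 s ≈ 2.8 minutes.

2.8 minutes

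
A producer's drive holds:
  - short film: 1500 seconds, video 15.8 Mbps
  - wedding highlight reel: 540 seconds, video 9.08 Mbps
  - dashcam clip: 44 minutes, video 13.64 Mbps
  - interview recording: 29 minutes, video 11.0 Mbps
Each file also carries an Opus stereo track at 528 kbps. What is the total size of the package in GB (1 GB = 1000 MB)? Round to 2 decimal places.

10.89 GB

Audio: 528 kbps = 0.528 Mbps.
short film: 16.328 Mbps × 1500 s = 24492.0 Mb
wedding highlight reel: 9.608 Mbps × 540 s = 5188.3 Mb
dashcam clip: 14.168 Mbps × 2640 s = 37403.5 Mb
interview recording: 11.528 Mbps × 1740 s = 20058.7 Mb
Total: 87142.6 Mb = 10892.8 MB.
= 10.89 GB.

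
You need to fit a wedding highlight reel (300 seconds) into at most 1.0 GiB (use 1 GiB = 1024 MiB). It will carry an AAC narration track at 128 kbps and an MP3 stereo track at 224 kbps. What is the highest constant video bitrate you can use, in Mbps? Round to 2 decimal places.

28.28 Mbps

Budget: 1.0 GiB = 8589.9 Mb.
Total bitrate budget: 8589.9 Mb / 300 s = 28.633 Mbps.
Audio total: 128 + 224 = 352 kbps = 0.352 Mbps.
Video: 28.633 − 0.352 = 28.281 Mbps.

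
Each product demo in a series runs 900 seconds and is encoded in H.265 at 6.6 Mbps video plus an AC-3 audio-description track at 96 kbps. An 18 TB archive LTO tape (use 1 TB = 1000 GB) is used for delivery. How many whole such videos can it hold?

Audio: 96 kbps = 0.096 Mbps.
Total bitrate: 6.696 Mbps.
Per item: 6.696 Mbps × 900 s = 6,026 Mb = 753.3 MB.
Capacity: 18 TB = 144,000,000 Mb; 23894.86 items → 23894 complete.

23894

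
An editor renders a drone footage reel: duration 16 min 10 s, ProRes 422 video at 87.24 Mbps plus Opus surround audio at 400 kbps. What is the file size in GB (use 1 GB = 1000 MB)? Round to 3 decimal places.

10.626 GB

16 min 10 s = 970 s
Audio: 400 kbps = 0.400 Mbps.
Total bitrate: 87.24 + 0.400 = 87.640 Mbps.
Stream data: 87.640 Mbps × 970 s = 85010.8 Mb.
85,011 Mb ÷ 8 = 10,626 MB → 10.63 GB.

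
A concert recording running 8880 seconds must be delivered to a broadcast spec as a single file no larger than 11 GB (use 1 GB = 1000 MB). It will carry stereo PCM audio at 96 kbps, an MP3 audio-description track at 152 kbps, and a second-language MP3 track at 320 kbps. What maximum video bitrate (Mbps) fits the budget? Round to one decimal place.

9.3 Mbps

Budget: 11 GB = 88000.0 Mb.
Total bitrate budget: 88000.0 Mb / 8880 s = 9.910 Mbps.
Audio total: 96 + 152 + 320 = 568 kbps = 0.568 Mbps.
Video: 9.910 − 0.568 = 9.342 Mbps.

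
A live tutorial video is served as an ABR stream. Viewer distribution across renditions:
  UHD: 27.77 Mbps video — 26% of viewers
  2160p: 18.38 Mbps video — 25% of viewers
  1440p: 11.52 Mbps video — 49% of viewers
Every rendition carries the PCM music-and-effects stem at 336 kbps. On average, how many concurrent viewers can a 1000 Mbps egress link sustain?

56

Audio: 336 kbps = 0.336 Mbps.
Average per-viewer bitrate: 0.26×28.106 + 0.25×18.716 + 0.49×11.856 = 17.796 Mbps.
1000 Mbps = 1,000 Mbps; 1,000 / 17.796 = 56.19 → 56.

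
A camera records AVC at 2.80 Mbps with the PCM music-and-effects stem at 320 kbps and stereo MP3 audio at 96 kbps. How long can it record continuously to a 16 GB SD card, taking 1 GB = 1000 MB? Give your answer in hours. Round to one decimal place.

11.1 hours

Audio total: 320 + 96 = 416 kbps = 0.416 Mbps.
Total bitrate: 2.80 + 0.416 = 3.216 Mbps.
Capacity: 16 GB = 128,000 Mb.
Recording time: 128,000 / 3.216 = 39,801 s ≈ 11.1 hours.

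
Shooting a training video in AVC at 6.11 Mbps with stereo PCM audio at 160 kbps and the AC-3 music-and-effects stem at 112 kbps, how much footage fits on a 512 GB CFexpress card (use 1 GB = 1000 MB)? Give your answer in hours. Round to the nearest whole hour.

178 hours

Audio total: 160 + 112 = 272 kbps = 0.272 Mbps.
Total bitrate: 6.11 + 0.272 = 6.382 Mbps.
Capacity: 512 GB = 4,096,000 Mb.
Recording time: 4,096,000 / 6.382 = 641,805 s ≈ 178 hours.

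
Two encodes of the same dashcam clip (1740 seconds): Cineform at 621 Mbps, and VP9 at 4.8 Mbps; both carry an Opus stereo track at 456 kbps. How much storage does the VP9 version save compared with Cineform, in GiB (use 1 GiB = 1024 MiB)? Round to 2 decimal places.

Audio: 456 kbps = 0.456 Mbps.
Cineform: 621.456 Mbps × 1740 s = 1081333.4 Mb = 125.884 GiB.
VP9: 5.256 Mbps × 1740 s = 9145.4 Mb = 1.065 GiB.
Saving: 125.884 − 1.065 = 124.819 GiB.

124.82 GiB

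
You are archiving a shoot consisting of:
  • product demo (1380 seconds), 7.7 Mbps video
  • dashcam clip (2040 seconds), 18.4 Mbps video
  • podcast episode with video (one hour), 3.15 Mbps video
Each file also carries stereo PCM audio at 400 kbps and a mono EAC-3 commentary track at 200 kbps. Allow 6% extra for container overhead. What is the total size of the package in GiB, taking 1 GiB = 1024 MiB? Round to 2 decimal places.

Audio total: 400 + 200 = 600 kbps = 0.600 Mbps.
product demo: 8.300 Mbps × 1380 s × 1.06 = 12141.2 Mb
dashcam clip: 19.000 Mbps × 2040 s × 1.06 = 41085.6 Mb
podcast episode with video: 3.750 Mbps × 3600 s × 1.06 = 14310.0 Mb
Total: 67536.8 Mb = 8442.1 MB.
= 7.862 GiB.

7.86 GiB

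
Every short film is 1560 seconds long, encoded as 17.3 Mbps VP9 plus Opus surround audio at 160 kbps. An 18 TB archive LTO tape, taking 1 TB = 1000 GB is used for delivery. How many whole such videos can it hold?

5286

Audio: 160 kbps = 0.160 Mbps.
Total bitrate: 17.460 Mbps.
Per item: 17.460 Mbps × 1560 s = 27,238 Mb = 3,405 MB.
Capacity: 18 TB = 144,000,000 Mb; 5286.81 items → 5286 complete.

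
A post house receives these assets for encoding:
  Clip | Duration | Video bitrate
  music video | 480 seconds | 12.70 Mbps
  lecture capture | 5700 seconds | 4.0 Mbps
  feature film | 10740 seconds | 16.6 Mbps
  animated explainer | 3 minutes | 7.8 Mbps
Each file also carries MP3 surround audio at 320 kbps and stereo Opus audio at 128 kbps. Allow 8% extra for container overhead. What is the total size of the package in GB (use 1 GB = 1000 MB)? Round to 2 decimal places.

Audio total: 320 + 128 = 448 kbps = 0.448 Mbps.
music video: 13.148 Mbps × 480 s × 1.08 = 6815.9 Mb
lecture capture: 4.448 Mbps × 5700 s × 1.08 = 27381.9 Mb
feature film: 17.048 Mbps × 10740 s × 1.08 = 197743.2 Mb
animated explainer: 8.248 Mbps × 180 s × 1.08 = 1603.4 Mb
Total: 233544.4 Mb = 29193.0 MB.
= 29.19 GB.

29.19 GB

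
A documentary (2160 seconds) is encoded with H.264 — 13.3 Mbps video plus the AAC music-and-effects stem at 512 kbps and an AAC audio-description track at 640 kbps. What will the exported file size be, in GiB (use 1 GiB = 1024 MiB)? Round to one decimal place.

Audio total: 512 + 640 = 1152 kbps = 1.152 Mbps.
Total bitrate: 13.3 + 1.152 = 14.452 Mbps.
Stream data: 14.452 Mbps × 2160 s = 31216.3 Mb.
31,216 Mb = 3,902,040,000 bytes ÷ 1,073,741,824 = 3.634 GiB.

3.6 GiB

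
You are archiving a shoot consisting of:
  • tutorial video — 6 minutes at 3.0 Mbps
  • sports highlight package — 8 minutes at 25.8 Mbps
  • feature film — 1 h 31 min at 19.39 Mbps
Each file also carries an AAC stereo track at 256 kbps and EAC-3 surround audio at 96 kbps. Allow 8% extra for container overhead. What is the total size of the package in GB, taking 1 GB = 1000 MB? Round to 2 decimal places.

Audio total: 256 + 96 = 352 kbps = 0.352 Mbps.
tutorial video: 3.352 Mbps × 360 s × 1.08 = 1303.3 Mb
sports highlight package: 26.152 Mbps × 480 s × 1.08 = 13557.2 Mb
feature film: 19.742 Mbps × 5460 s × 1.08 = 116414.6 Mb
Total: 131275.1 Mb = 16409.4 MB.
= 16.41 GB.

16.41 GB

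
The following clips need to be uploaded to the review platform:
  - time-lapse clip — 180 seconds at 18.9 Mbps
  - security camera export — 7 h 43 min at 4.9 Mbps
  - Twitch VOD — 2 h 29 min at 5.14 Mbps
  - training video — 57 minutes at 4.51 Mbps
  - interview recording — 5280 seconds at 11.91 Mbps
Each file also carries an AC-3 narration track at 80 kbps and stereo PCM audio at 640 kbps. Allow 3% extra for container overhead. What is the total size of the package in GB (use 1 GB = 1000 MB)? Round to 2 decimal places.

Audio total: 80 + 640 = 720 kbps = 0.720 Mbps.
time-lapse clip: 19.620 Mbps × 180 s × 1.03 = 3637.5 Mb
security camera export: 5.620 Mbps × 27780 s × 1.03 = 160807.3 Mb
Twitch VOD: 5.860 Mbps × 8940 s × 1.03 = 53960.1 Mb
training video: 5.230 Mbps × 3420 s × 1.03 = 18423.2 Mb
interview recording: 12.630 Mbps × 5280 s × 1.03 = 68687.0 Mb
Total: 305515.1 Mb = 38189.4 MB.
= 38.19 GB.

38.19 GB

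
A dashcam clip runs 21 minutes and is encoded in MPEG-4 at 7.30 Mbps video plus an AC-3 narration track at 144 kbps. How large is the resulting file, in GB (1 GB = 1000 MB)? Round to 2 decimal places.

1.17 GB

21 min = 1260 s
Audio: 144 kbps = 0.144 Mbps.
Total bitrate: 7.30 + 0.144 = 7.444 Mbps.
Stream data: 7.444 Mbps × 1260 s = 9379.4 Mb.
9,379 Mb ÷ 8 = 1,172 MB → 1.172 GB.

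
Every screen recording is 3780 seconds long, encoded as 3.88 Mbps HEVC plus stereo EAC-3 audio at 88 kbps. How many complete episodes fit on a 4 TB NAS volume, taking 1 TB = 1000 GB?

Audio: 88 kbps = 0.088 Mbps.
Total bitrate: 3.968 Mbps.
Per item: 3.968 Mbps × 3780 s = 14,999 Mb = 1,875 MB.
Capacity: 4 TB = 32,000,000 Mb; 2133.47 items → 2133 complete.

2133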